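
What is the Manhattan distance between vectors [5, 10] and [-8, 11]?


d = sum of absolute differences: |5--8|=13 + |10-11|=1 = 14.

14


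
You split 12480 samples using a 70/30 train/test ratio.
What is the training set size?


Test set = 12480 * 30% = 3744. Training set = 12480 - 3744 = 8736.

8736


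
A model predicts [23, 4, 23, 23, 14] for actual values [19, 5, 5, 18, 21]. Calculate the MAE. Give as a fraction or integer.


MAE = (1/5) * (|19-23|=4 + |5-4|=1 + |5-23|=18 + |18-23|=5 + |21-14|=7). Sum = 35. MAE = 7.

7


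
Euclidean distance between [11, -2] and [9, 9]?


d = sqrt(sum of squared differences). (11-9)^2=4, (-2-9)^2=121. Sum = 125.

sqrt(125)


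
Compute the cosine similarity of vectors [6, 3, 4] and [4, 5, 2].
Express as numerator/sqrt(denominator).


dot = 47. |a|^2 = 61, |b|^2 = 45. cos = 47/sqrt(2745).

47/sqrt(2745)


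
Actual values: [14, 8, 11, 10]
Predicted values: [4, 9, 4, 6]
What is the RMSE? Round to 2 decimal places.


MSE = 41.5000. RMSE = sqrt(41.5000) = 6.44.

6.44


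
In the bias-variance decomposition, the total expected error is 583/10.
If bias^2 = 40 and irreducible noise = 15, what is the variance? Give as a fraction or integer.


Total error = bias^2 + variance + irreducible noise. So variance = 583/10 - 40 - 15 = 33/10.

33/10


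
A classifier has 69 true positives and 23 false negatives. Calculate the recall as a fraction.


Recall = TP / (TP + FN) = 69 / 92 = 3/4.

3/4


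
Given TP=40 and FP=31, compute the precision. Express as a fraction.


Precision = TP / (TP + FP) = 40 / 71 = 40/71.

40/71


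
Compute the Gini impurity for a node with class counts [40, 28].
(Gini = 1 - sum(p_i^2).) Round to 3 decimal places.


Total = 68. Proportions: 40/68, 28/68. sum(p_i^2) = 0.5156. Gini = 1 - 0.5156 = 0.4844, which rounds to 0.484.

0.484


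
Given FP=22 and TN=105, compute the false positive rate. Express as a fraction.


FPR = FP / (FP + TN) = 22 / 127 = 22/127.

22/127


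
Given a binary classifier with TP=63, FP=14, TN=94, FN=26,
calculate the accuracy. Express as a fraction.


Accuracy = (TP + TN) / (TP + TN + FP + FN) = (63 + 94) / 197 = 157/197.

157/197


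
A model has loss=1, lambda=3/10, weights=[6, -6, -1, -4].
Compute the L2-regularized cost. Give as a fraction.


L2 sq norm = sum(w^2) = 89. J = 1 + 3/10 * 89 = 277/10.

277/10


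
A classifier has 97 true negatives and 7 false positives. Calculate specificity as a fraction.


Specificity = TN / (TN + FP) = 97 / 104 = 97/104.

97/104


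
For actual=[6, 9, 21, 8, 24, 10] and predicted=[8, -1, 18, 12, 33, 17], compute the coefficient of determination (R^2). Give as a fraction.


Mean(y) = 13. SS_res = 259. SS_tot = 284. R^2 = 1 - 259/(284) = 25/284.

25/284


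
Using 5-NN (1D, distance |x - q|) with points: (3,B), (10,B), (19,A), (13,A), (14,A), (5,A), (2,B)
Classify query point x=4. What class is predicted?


Distances: |3-4|=1, |10-4|=6, |19-4|=15, |13-4|=9, |14-4|=10, |5-4|=1, |2-4|=2. 5 nearest: (5,A), (3,B), (2,B), (10,B), (13,A). Counts: {'A': 2, 'B': 3}. Majority class: B.

B


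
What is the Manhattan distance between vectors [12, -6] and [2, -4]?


d = sum of absolute differences: |12-2|=10 + |-6--4|=2 = 12.

12


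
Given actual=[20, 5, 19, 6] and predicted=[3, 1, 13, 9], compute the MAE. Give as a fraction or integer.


MAE = (1/4) * (|20-3|=17 + |5-1|=4 + |19-13|=6 + |6-9|=3). Sum = 30. MAE = 15/2.

15/2


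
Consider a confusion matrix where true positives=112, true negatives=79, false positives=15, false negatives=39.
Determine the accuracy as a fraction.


Accuracy = (TP + TN) / (TP + TN + FP + FN) = (112 + 79) / 245 = 191/245.

191/245


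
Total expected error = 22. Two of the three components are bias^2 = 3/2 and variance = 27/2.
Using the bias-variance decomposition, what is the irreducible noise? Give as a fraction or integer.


Total error = bias^2 + variance + irreducible noise. So irreducible noise = 22 - 3/2 - 27/2 = 7.

7


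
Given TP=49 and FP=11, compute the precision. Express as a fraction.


Precision = TP / (TP + FP) = 49 / 60 = 49/60.

49/60


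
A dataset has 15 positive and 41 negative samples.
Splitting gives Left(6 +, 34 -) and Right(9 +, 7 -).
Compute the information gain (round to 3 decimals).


H(parent) = 0.8384. H(left) = 0.6098, H(right) = 0.9887. Weighted = (40/56)*0.6098 + (16/56)*0.9887 = 0.7181. IG = 0.8384 - 0.7181 = 0.1203, which rounds to 0.120.

0.120


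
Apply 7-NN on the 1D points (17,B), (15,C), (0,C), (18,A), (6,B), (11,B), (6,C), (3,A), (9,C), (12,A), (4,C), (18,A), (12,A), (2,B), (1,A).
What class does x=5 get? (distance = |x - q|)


Distances: |17-5|=12, |15-5|=10, |0-5|=5, |18-5|=13, |6-5|=1, |11-5|=6, |6-5|=1, |3-5|=2, |9-5|=4, |12-5|=7, |4-5|=1, |18-5|=13, |12-5|=7, |2-5|=3, |1-5|=4. 7 nearest: (6,B), (6,C), (4,C), (3,A), (2,B), (1,A), (9,C). Counts: {'B': 2, 'C': 3, 'A': 2}. Majority class: C.

C


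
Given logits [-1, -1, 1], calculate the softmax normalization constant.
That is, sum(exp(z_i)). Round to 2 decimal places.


Denom = e^-1=0.3679 + e^-1=0.3679 + e^1=2.7183. Sum = 3.4541, which rounds to 3.45.

3.45


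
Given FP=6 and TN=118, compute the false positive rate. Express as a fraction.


FPR = FP / (FP + TN) = 6 / 124 = 3/62.

3/62


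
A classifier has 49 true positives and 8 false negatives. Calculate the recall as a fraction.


Recall = TP / (TP + FN) = 49 / 57 = 49/57.

49/57


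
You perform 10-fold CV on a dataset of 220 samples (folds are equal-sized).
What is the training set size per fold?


Each validation fold has 220/10 = 22 samples. Training set = 220 - 22 = 198.

198


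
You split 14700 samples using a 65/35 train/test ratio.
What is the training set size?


Test set = 14700 * 35% = 5145. Training set = 14700 - 5145 = 9555.

9555


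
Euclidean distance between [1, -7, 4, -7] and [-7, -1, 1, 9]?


d = sqrt(sum of squared differences). (1--7)^2=64, (-7--1)^2=36, (4-1)^2=9, (-7-9)^2=256. Sum = 365.

sqrt(365)


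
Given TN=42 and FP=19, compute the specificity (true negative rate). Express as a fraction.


Specificity = TN / (TN + FP) = 42 / 61 = 42/61.

42/61


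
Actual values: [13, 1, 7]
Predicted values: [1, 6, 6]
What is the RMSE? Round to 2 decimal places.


MSE = 56.6667. RMSE = sqrt(56.6667) = 7.53.

7.53


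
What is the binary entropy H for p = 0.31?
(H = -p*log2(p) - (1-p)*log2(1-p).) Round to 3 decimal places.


H = -0.31*log2(0.31) - 0.69*log2(0.69) = 0.893.

0.893


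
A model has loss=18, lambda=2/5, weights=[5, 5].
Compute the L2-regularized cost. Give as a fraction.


L2 sq norm = sum(w^2) = 50. J = 18 + 2/5 * 50 = 38.

38


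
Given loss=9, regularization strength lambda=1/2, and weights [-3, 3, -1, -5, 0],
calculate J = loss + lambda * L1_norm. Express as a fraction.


L1 norm = sum(|w|) = 12. J = 9 + 1/2 * 12 = 15.

15


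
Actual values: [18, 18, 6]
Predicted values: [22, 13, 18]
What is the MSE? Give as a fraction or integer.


MSE = (1/3) * ((18-22)^2=16 + (18-13)^2=25 + (6-18)^2=144). Sum = 185. MSE = 185/3.

185/3


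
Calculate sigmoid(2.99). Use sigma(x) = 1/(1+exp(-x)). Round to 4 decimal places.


sigma(2.99) = 1/(1+e^(-2.99)) = 1/(1+0.050287) = 1/1.050287 = 0.9521.

0.9521


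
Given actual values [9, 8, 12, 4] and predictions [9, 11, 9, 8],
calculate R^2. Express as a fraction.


Mean(y) = 33/4. SS_res = 34. SS_tot = 131/4. R^2 = 1 - 34/(131/4) = -5/131.

-5/131


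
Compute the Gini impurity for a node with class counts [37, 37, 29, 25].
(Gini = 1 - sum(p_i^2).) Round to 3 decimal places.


Total = 128. Proportions: 37/128, 37/128, 29/128, 25/128. sum(p_i^2) = 0.2566. Gini = 1 - 0.2566 = 0.7434, which rounds to 0.743.

0.743


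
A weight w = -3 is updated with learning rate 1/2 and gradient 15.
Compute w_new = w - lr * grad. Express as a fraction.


w_new = -3 - 1/2 * 15 = -3 - 15/2 = -21/2.

-21/2


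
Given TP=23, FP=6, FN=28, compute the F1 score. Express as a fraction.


Precision = 23/29 = 23/29. Recall = 23/51 = 23/51. F1 = 2*P*R/(P+R) = 23/40.

23/40


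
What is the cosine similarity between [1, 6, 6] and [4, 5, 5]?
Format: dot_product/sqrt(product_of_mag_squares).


dot = 64. |a|^2 = 73, |b|^2 = 66. cos = 64/sqrt(4818).

64/sqrt(4818)


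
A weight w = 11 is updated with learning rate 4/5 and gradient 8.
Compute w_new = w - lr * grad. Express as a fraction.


w_new = 11 - 4/5 * 8 = 11 - 32/5 = 23/5.

23/5


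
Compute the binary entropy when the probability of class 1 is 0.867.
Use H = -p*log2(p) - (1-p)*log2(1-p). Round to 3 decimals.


H = -0.867*log2(0.867) - 0.133*log2(0.133) = 0.566.

0.566


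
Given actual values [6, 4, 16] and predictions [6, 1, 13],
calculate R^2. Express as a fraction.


Mean(y) = 26/3. SS_res = 18. SS_tot = 248/3. R^2 = 1 - 18/(248/3) = 97/124.

97/124


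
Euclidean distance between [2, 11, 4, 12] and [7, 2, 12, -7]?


d = sqrt(sum of squared differences). (2-7)^2=25, (11-2)^2=81, (4-12)^2=64, (12--7)^2=361. Sum = 531.

sqrt(531)


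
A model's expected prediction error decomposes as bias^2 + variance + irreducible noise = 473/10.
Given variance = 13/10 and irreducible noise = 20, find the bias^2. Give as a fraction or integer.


Total error = bias^2 + variance + irreducible noise. So bias^2 = 473/10 - 13/10 - 20 = 26.

26


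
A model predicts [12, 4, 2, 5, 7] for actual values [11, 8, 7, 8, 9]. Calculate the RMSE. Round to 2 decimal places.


MSE = 11.0000. RMSE = sqrt(11.0000) = 3.32.

3.32


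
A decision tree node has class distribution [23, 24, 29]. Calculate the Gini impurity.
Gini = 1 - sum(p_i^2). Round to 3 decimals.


Total = 76. Proportions: 23/76, 24/76, 29/76. sum(p_i^2) = 0.3369. Gini = 1 - 0.3369 = 0.6631, which rounds to 0.663.

0.663


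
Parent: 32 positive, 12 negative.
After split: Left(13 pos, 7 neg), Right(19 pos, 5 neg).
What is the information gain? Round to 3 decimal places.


H(parent) = 0.8454. H(left) = 0.9341, H(right) = 0.7383. Weighted = (20/44)*0.9341 + (24/44)*0.7383 = 0.8273. IG = 0.8454 - 0.8273 = 0.0181, which rounds to 0.018.

0.018


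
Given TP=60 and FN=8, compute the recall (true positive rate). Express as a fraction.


Recall = TP / (TP + FN) = 60 / 68 = 15/17.

15/17


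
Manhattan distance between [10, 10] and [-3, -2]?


d = sum of absolute differences: |10--3|=13 + |10--2|=12 = 25.

25


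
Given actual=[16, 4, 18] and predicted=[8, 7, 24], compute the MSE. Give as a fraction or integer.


MSE = (1/3) * ((16-8)^2=64 + (4-7)^2=9 + (18-24)^2=36). Sum = 109. MSE = 109/3.

109/3


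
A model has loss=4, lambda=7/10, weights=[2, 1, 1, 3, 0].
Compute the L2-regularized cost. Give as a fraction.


L2 sq norm = sum(w^2) = 15. J = 4 + 7/10 * 15 = 29/2.

29/2


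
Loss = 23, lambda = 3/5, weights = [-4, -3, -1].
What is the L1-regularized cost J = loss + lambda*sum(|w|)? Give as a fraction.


L1 norm = sum(|w|) = 8. J = 23 + 3/5 * 8 = 139/5.

139/5


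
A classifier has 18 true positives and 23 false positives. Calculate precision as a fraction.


Precision = TP / (TP + FP) = 18 / 41 = 18/41.

18/41


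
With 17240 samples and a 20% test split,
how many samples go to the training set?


Test set = 17240 * 20% = 3448. Training set = 17240 - 3448 = 13792.

13792


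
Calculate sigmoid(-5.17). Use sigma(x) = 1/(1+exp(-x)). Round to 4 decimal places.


sigma(-5.17) = 1/(1+e^(5.17)) = 1/(1+175.914837) = 1/176.914837 = 0.0057.

0.0057


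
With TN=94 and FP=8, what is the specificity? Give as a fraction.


Specificity = TN / (TN + FP) = 94 / 102 = 47/51.

47/51


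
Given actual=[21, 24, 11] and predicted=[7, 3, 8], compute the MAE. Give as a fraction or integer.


MAE = (1/3) * (|21-7|=14 + |24-3|=21 + |11-8|=3). Sum = 38. MAE = 38/3.

38/3


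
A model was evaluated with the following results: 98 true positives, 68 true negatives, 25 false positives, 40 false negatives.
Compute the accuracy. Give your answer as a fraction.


Accuracy = (TP + TN) / (TP + TN + FP + FN) = (98 + 68) / 231 = 166/231.

166/231


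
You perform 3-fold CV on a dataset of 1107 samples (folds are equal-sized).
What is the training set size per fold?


Each validation fold has 1107/3 = 369 samples. Training set = 1107 - 369 = 738.

738


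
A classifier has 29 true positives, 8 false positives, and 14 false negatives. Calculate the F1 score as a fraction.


Precision = 29/37 = 29/37. Recall = 29/43 = 29/43. F1 = 2*P*R/(P+R) = 29/40.

29/40


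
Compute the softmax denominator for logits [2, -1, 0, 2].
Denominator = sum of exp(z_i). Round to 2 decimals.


Denom = e^2=7.3891 + e^-1=0.3679 + e^0=1.0000 + e^2=7.3891. Sum = 16.1461, which rounds to 16.15.

16.15


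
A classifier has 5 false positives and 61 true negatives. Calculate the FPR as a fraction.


FPR = FP / (FP + TN) = 5 / 66 = 5/66.

5/66


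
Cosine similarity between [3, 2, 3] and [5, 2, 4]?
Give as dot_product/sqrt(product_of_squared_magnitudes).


dot = 31. |a|^2 = 22, |b|^2 = 45. cos = 31/sqrt(990).

31/sqrt(990)


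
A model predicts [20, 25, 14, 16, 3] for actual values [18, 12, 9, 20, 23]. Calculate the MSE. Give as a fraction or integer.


MSE = (1/5) * ((18-20)^2=4 + (12-25)^2=169 + (9-14)^2=25 + (20-16)^2=16 + (23-3)^2=400). Sum = 614. MSE = 614/5.

614/5


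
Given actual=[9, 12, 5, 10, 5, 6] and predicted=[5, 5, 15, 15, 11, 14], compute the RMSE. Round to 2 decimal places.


MSE = 48.3333. RMSE = sqrt(48.3333) = 6.95.

6.95


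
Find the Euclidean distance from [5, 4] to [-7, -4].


d = sqrt(sum of squared differences). (5--7)^2=144, (4--4)^2=64. Sum = 208.

sqrt(208)


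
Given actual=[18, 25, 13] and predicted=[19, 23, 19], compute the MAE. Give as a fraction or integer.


MAE = (1/3) * (|18-19|=1 + |25-23|=2 + |13-19|=6). Sum = 9. MAE = 3.

3


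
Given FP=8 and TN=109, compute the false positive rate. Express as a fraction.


FPR = FP / (FP + TN) = 8 / 117 = 8/117.

8/117


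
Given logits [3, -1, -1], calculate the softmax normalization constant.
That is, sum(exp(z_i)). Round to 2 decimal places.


Denom = e^3=20.0855 + e^-1=0.3679 + e^-1=0.3679. Sum = 20.8213, which rounds to 20.82.

20.82


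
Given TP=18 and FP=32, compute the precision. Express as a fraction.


Precision = TP / (TP + FP) = 18 / 50 = 9/25.

9/25


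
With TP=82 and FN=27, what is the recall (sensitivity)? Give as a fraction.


Recall = TP / (TP + FN) = 82 / 109 = 82/109.

82/109


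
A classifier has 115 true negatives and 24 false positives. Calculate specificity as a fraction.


Specificity = TN / (TN + FP) = 115 / 139 = 115/139.

115/139


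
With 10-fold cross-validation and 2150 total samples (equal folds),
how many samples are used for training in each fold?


Each validation fold has 2150/10 = 215 samples. Training set = 2150 - 215 = 1935.

1935


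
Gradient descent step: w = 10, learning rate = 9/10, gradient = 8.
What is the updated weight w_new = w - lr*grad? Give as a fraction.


w_new = 10 - 9/10 * 8 = 10 - 36/5 = 14/5.

14/5


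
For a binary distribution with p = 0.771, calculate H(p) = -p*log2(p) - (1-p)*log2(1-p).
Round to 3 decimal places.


H = -0.771*log2(0.771) - 0.229*log2(0.229) = 0.776.

0.776


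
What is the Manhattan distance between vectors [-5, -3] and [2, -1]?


d = sum of absolute differences: |-5-2|=7 + |-3--1|=2 = 9.

9


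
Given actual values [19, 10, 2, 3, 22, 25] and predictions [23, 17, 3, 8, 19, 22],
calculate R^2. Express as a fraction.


Mean(y) = 27/2. SS_res = 109. SS_tot = 979/2. R^2 = 1 - 109/(979/2) = 761/979.

761/979


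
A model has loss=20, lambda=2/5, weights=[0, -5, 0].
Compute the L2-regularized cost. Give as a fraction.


L2 sq norm = sum(w^2) = 25. J = 20 + 2/5 * 25 = 30.

30


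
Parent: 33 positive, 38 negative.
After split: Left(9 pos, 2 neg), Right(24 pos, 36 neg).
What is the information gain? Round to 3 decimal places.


H(parent) = 0.9964. H(left) = 0.6840, H(right) = 0.9710. Weighted = (11/71)*0.6840 + (60/71)*0.9710 = 0.9265. IG = 0.9964 - 0.9265 = 0.0699, which rounds to 0.070.

0.070


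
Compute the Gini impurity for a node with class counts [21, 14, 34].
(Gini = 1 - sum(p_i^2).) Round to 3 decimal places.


Total = 69. Proportions: 21/69, 14/69, 34/69. sum(p_i^2) = 0.3766. Gini = 1 - 0.3766 = 0.6234, which rounds to 0.623.

0.623


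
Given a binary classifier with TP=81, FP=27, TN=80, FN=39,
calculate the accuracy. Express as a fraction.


Accuracy = (TP + TN) / (TP + TN + FP + FN) = (81 + 80) / 227 = 161/227.

161/227


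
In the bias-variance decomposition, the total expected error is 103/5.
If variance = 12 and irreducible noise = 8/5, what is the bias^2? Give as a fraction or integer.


Total error = bias^2 + variance + irreducible noise. So bias^2 = 103/5 - 12 - 8/5 = 7.

7


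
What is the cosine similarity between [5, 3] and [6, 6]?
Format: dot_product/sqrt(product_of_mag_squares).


dot = 48. |a|^2 = 34, |b|^2 = 72. cos = 48/sqrt(2448).

48/sqrt(2448)


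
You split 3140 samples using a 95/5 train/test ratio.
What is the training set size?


Test set = 3140 * 5% = 157. Training set = 3140 - 157 = 2983.

2983


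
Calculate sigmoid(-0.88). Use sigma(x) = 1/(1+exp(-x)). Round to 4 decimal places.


sigma(-0.88) = 1/(1+e^(0.88)) = 1/(1+2.410900) = 1/3.410900 = 0.2932.

0.2932


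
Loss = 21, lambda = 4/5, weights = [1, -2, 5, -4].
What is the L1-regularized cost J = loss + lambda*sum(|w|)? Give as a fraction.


L1 norm = sum(|w|) = 12. J = 21 + 4/5 * 12 = 153/5.

153/5


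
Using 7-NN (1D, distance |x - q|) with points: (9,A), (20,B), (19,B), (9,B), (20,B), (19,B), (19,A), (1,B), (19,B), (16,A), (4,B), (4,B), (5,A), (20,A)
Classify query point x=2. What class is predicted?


Distances: |9-2|=7, |20-2|=18, |19-2|=17, |9-2|=7, |20-2|=18, |19-2|=17, |19-2|=17, |1-2|=1, |19-2|=17, |16-2|=14, |4-2|=2, |4-2|=2, |5-2|=3, |20-2|=18. 7 nearest: (1,B), (4,B), (4,B), (5,A), (9,A), (9,B), (16,A). Counts: {'B': 4, 'A': 3}. Majority class: B.

B


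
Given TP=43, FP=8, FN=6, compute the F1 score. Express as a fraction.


Precision = 43/51 = 43/51. Recall = 43/49 = 43/49. F1 = 2*P*R/(P+R) = 43/50.

43/50


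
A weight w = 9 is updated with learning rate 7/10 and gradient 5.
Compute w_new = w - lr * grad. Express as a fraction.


w_new = 9 - 7/10 * 5 = 9 - 7/2 = 11/2.

11/2


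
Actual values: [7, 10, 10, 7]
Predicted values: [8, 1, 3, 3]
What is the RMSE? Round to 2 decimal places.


MSE = 36.7500. RMSE = sqrt(36.7500) = 6.06.

6.06


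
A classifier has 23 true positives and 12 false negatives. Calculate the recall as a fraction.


Recall = TP / (TP + FN) = 23 / 35 = 23/35.

23/35


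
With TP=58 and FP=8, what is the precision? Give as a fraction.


Precision = TP / (TP + FP) = 58 / 66 = 29/33.

29/33


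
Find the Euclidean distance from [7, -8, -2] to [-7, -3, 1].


d = sqrt(sum of squared differences). (7--7)^2=196, (-8--3)^2=25, (-2-1)^2=9. Sum = 230.

sqrt(230)


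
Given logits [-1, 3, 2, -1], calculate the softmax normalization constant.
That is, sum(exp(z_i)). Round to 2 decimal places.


Denom = e^-1=0.3679 + e^3=20.0855 + e^2=7.3891 + e^-1=0.3679. Sum = 28.2104, which rounds to 28.21.

28.21


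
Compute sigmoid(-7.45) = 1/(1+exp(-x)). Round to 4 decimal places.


sigma(-7.45) = 1/(1+e^(7.45)) = 1/(1+1719.863145) = 1/1720.863145 = 0.0006.

0.0006


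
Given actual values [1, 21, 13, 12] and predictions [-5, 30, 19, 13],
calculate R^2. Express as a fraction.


Mean(y) = 47/4. SS_res = 154. SS_tot = 811/4. R^2 = 1 - 154/(811/4) = 195/811.

195/811


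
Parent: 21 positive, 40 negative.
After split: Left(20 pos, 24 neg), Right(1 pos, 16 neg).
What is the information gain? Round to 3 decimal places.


H(parent) = 0.9288. H(left) = 0.9940, H(right) = 0.3228. Weighted = (44/61)*0.9940 + (17/61)*0.3228 = 0.8069. IG = 0.9288 - 0.8069 = 0.1219, which rounds to 0.122.

0.122


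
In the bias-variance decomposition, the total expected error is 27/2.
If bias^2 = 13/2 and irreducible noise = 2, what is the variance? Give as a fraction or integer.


Total error = bias^2 + variance + irreducible noise. So variance = 27/2 - 13/2 - 2 = 5.

5


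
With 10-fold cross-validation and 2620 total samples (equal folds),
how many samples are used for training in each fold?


Each validation fold has 2620/10 = 262 samples. Training set = 2620 - 262 = 2358.

2358


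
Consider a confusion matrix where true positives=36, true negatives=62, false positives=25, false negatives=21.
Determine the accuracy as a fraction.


Accuracy = (TP + TN) / (TP + TN + FP + FN) = (36 + 62) / 144 = 49/72.

49/72


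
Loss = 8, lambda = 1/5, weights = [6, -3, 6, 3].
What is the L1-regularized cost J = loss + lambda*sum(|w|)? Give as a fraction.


L1 norm = sum(|w|) = 18. J = 8 + 1/5 * 18 = 58/5.

58/5


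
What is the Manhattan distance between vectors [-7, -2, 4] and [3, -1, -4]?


d = sum of absolute differences: |-7-3|=10 + |-2--1|=1 + |4--4|=8 = 19.

19


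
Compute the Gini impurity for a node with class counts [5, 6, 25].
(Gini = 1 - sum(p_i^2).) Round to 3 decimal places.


Total = 36. Proportions: 5/36, 6/36, 25/36. sum(p_i^2) = 0.5293. Gini = 1 - 0.5293 = 0.4707, which rounds to 0.471.

0.471


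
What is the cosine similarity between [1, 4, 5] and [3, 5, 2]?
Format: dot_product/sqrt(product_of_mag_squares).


dot = 33. |a|^2 = 42, |b|^2 = 38. cos = 33/sqrt(1596).

33/sqrt(1596)


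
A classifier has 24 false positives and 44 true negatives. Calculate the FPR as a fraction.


FPR = FP / (FP + TN) = 24 / 68 = 6/17.

6/17


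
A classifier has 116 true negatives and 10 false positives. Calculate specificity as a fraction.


Specificity = TN / (TN + FP) = 116 / 126 = 58/63.

58/63


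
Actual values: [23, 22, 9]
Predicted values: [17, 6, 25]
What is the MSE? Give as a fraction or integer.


MSE = (1/3) * ((23-17)^2=36 + (22-6)^2=256 + (9-25)^2=256). Sum = 548. MSE = 548/3.

548/3


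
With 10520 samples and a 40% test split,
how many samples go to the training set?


Test set = 10520 * 40% = 4208. Training set = 10520 - 4208 = 6312.

6312


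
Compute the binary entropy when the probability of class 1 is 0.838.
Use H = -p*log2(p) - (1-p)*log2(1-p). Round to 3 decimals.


H = -0.838*log2(0.838) - 0.162*log2(0.162) = 0.639.

0.639


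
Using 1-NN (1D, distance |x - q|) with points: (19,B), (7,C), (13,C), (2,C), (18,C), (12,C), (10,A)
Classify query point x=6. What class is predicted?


Distances: |19-6|=13, |7-6|=1, |13-6|=7, |2-6|=4, |18-6|=12, |12-6|=6, |10-6|=4. 1 nearest: (7,C). Counts: {'C': 1}. Majority class: C.

C


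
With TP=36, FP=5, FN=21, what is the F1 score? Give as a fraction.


Precision = 36/41 = 36/41. Recall = 36/57 = 12/19. F1 = 2*P*R/(P+R) = 36/49.

36/49


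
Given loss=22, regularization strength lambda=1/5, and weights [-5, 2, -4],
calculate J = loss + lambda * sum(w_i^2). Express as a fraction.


L2 sq norm = sum(w^2) = 45. J = 22 + 1/5 * 45 = 31.

31


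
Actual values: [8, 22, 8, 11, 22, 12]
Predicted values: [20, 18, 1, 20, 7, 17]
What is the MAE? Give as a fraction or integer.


MAE = (1/6) * (|8-20|=12 + |22-18|=4 + |8-1|=7 + |11-20|=9 + |22-7|=15 + |12-17|=5). Sum = 52. MAE = 26/3.

26/3


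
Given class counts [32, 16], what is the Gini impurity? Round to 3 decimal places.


Total = 48. Proportions: 32/48, 16/48. sum(p_i^2) = 0.5556. Gini = 1 - 0.5556 = 0.4444, which rounds to 0.444.

0.444


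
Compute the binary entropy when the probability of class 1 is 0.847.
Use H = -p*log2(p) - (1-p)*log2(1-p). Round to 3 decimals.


H = -0.847*log2(0.847) - 0.153*log2(0.153) = 0.617.

0.617


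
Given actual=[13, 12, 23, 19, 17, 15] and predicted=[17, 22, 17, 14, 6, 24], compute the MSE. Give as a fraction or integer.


MSE = (1/6) * ((13-17)^2=16 + (12-22)^2=100 + (23-17)^2=36 + (19-14)^2=25 + (17-6)^2=121 + (15-24)^2=81). Sum = 379. MSE = 379/6.

379/6


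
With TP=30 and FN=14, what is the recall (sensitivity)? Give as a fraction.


Recall = TP / (TP + FN) = 30 / 44 = 15/22.

15/22


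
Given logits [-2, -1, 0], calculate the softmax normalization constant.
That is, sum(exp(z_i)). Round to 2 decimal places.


Denom = e^-2=0.1353 + e^-1=0.3679 + e^0=1.0000. Sum = 1.5032, which rounds to 1.50.

1.50


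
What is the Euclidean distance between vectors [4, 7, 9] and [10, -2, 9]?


d = sqrt(sum of squared differences). (4-10)^2=36, (7--2)^2=81, (9-9)^2=0. Sum = 117.

sqrt(117)


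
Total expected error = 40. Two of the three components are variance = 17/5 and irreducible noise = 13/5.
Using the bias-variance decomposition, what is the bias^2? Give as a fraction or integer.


Total error = bias^2 + variance + irreducible noise. So bias^2 = 40 - 17/5 - 13/5 = 34.

34


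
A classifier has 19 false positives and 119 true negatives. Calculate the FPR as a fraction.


FPR = FP / (FP + TN) = 19 / 138 = 19/138.

19/138


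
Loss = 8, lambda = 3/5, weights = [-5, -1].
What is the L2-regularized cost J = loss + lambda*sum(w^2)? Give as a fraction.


L2 sq norm = sum(w^2) = 26. J = 8 + 3/5 * 26 = 118/5.

118/5


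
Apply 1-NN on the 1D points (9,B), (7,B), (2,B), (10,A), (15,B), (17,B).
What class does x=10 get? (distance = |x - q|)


Distances: |9-10|=1, |7-10|=3, |2-10|=8, |10-10|=0, |15-10|=5, |17-10|=7. 1 nearest: (10,A). Counts: {'A': 1}. Majority class: A.

A


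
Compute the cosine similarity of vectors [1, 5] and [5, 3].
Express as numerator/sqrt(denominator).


dot = 20. |a|^2 = 26, |b|^2 = 34. cos = 20/sqrt(884).

20/sqrt(884)


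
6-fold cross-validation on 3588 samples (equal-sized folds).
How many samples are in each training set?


Each validation fold has 3588/6 = 598 samples. Training set = 3588 - 598 = 2990.

2990


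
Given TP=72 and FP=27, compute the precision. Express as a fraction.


Precision = TP / (TP + FP) = 72 / 99 = 8/11.

8/11


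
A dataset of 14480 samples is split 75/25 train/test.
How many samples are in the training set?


Test set = 14480 * 25% = 3620. Training set = 14480 - 3620 = 10860.

10860


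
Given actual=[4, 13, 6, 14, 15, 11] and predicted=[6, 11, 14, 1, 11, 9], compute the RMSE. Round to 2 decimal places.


MSE = 43.5000. RMSE = sqrt(43.5000) = 6.60.

6.60


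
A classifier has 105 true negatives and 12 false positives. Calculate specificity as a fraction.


Specificity = TN / (TN + FP) = 105 / 117 = 35/39.

35/39


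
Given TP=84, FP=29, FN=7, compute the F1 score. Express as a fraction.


Precision = 84/113 = 84/113. Recall = 84/91 = 12/13. F1 = 2*P*R/(P+R) = 14/17.

14/17


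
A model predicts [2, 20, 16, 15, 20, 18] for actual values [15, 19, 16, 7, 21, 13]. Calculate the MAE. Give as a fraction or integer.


MAE = (1/6) * (|15-2|=13 + |19-20|=1 + |16-16|=0 + |7-15|=8 + |21-20|=1 + |13-18|=5). Sum = 28. MAE = 14/3.

14/3


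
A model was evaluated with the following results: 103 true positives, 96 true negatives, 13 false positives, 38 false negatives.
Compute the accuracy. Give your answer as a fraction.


Accuracy = (TP + TN) / (TP + TN + FP + FN) = (103 + 96) / 250 = 199/250.

199/250


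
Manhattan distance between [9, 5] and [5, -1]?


d = sum of absolute differences: |9-5|=4 + |5--1|=6 = 10.

10


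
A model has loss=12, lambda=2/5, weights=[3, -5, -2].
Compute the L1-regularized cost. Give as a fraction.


L1 norm = sum(|w|) = 10. J = 12 + 2/5 * 10 = 16.

16


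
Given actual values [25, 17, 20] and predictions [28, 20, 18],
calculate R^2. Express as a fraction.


Mean(y) = 62/3. SS_res = 22. SS_tot = 98/3. R^2 = 1 - 22/(98/3) = 16/49.

16/49


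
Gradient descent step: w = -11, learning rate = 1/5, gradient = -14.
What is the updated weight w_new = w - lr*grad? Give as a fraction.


w_new = -11 - 1/5 * -14 = -11 - -14/5 = -41/5.

-41/5


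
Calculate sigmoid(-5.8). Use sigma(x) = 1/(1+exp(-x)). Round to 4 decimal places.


sigma(-5.8) = 1/(1+e^(5.8)) = 1/(1+330.299560) = 1/331.299560 = 0.0030.

0.0030


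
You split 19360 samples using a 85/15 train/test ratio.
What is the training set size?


Test set = 19360 * 15% = 2904. Training set = 19360 - 2904 = 16456.

16456


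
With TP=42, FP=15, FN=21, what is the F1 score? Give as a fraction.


Precision = 42/57 = 14/19. Recall = 42/63 = 2/3. F1 = 2*P*R/(P+R) = 7/10.

7/10


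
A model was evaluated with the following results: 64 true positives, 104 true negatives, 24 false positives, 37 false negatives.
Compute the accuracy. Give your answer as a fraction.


Accuracy = (TP + TN) / (TP + TN + FP + FN) = (64 + 104) / 229 = 168/229.

168/229


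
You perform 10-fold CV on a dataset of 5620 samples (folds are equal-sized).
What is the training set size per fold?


Each validation fold has 5620/10 = 562 samples. Training set = 5620 - 562 = 5058.

5058


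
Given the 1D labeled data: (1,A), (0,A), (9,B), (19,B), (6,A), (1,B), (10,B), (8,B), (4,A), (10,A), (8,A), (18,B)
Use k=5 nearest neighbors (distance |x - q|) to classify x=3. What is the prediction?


Distances: |1-3|=2, |0-3|=3, |9-3|=6, |19-3|=16, |6-3|=3, |1-3|=2, |10-3|=7, |8-3|=5, |4-3|=1, |10-3|=7, |8-3|=5, |18-3|=15. 5 nearest: (4,A), (1,A), (1,B), (0,A), (6,A). Counts: {'A': 4, 'B': 1}. Majority class: A.

A


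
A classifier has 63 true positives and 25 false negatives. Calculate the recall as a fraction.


Recall = TP / (TP + FN) = 63 / 88 = 63/88.

63/88


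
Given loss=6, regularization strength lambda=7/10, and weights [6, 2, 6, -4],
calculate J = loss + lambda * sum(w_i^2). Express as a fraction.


L2 sq norm = sum(w^2) = 92. J = 6 + 7/10 * 92 = 352/5.

352/5


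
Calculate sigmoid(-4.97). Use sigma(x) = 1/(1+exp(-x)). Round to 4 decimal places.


sigma(-4.97) = 1/(1+e^(4.97)) = 1/(1+144.026887) = 1/145.026887 = 0.0069.

0.0069


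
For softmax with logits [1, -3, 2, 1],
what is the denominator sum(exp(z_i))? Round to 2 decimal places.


Denom = e^1=2.7183 + e^-3=0.0498 + e^2=7.3891 + e^1=2.7183. Sum = 12.8755, which rounds to 12.88.

12.88


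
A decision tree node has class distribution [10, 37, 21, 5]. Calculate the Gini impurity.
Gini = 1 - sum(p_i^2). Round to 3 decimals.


Total = 73. Proportions: 10/73, 37/73, 21/73, 5/73. sum(p_i^2) = 0.3631. Gini = 1 - 0.3631 = 0.6369, which rounds to 0.637.

0.637


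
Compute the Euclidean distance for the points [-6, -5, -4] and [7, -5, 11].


d = sqrt(sum of squared differences). (-6-7)^2=169, (-5--5)^2=0, (-4-11)^2=225. Sum = 394.

sqrt(394)


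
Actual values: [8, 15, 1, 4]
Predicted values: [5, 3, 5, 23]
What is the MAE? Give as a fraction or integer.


MAE = (1/4) * (|8-5|=3 + |15-3|=12 + |1-5|=4 + |4-23|=19). Sum = 38. MAE = 19/2.

19/2


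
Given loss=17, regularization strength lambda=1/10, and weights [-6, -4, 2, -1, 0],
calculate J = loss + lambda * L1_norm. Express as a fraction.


L1 norm = sum(|w|) = 13. J = 17 + 1/10 * 13 = 183/10.

183/10


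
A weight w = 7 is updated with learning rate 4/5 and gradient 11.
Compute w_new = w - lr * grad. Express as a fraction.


w_new = 7 - 4/5 * 11 = 7 - 44/5 = -9/5.

-9/5


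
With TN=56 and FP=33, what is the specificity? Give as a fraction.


Specificity = TN / (TN + FP) = 56 / 89 = 56/89.

56/89


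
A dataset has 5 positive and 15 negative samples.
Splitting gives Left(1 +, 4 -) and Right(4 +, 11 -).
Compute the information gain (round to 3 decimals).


H(parent) = 0.8113. H(left) = 0.7219, H(right) = 0.8366. Weighted = (5/20)*0.7219 + (15/20)*0.8366 = 0.8079. IG = 0.8113 - 0.8079 = 0.0034, which rounds to 0.003.

0.003


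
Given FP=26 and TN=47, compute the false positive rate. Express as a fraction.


FPR = FP / (FP + TN) = 26 / 73 = 26/73.

26/73


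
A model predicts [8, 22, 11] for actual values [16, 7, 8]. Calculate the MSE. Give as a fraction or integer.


MSE = (1/3) * ((16-8)^2=64 + (7-22)^2=225 + (8-11)^2=9). Sum = 298. MSE = 298/3.

298/3


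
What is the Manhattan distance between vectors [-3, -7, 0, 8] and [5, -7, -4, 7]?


d = sum of absolute differences: |-3-5|=8 + |-7--7|=0 + |0--4|=4 + |8-7|=1 = 13.

13


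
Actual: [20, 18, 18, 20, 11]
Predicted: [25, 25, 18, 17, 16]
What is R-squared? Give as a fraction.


Mean(y) = 87/5. SS_res = 108. SS_tot = 276/5. R^2 = 1 - 108/(276/5) = -22/23.

-22/23


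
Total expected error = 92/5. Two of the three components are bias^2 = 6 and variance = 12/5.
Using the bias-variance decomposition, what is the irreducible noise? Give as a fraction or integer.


Total error = bias^2 + variance + irreducible noise. So irreducible noise = 92/5 - 6 - 12/5 = 10.

10


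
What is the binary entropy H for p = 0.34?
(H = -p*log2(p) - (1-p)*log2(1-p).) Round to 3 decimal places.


H = -0.34*log2(0.34) - 0.66*log2(0.66) = 0.925.

0.925


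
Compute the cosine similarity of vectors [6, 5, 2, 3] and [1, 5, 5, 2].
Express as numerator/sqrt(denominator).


dot = 47. |a|^2 = 74, |b|^2 = 55. cos = 47/sqrt(4070).

47/sqrt(4070)


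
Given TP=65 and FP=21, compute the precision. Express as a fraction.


Precision = TP / (TP + FP) = 65 / 86 = 65/86.

65/86


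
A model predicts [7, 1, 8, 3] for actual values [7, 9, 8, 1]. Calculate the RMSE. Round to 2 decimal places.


MSE = 17.0000. RMSE = sqrt(17.0000) = 4.12.

4.12


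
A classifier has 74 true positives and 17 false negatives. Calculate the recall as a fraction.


Recall = TP / (TP + FN) = 74 / 91 = 74/91.

74/91


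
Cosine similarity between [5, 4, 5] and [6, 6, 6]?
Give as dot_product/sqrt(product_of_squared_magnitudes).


dot = 84. |a|^2 = 66, |b|^2 = 108. cos = 84/sqrt(7128).

84/sqrt(7128)


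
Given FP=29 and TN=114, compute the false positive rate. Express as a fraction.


FPR = FP / (FP + TN) = 29 / 143 = 29/143.

29/143


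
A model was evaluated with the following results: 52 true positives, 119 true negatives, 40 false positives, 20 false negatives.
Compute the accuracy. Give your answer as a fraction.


Accuracy = (TP + TN) / (TP + TN + FP + FN) = (52 + 119) / 231 = 57/77.

57/77


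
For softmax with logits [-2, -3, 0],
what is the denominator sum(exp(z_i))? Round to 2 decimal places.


Denom = e^-2=0.1353 + e^-3=0.0498 + e^0=1.0000. Sum = 1.1851, which rounds to 1.19.

1.19


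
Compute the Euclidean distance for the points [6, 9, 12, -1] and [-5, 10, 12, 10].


d = sqrt(sum of squared differences). (6--5)^2=121, (9-10)^2=1, (12-12)^2=0, (-1-10)^2=121. Sum = 243.

sqrt(243)


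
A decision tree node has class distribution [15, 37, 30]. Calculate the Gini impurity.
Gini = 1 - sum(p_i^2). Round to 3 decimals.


Total = 82. Proportions: 15/82, 37/82, 30/82. sum(p_i^2) = 0.3709. Gini = 1 - 0.3709 = 0.6291, which rounds to 0.629.

0.629


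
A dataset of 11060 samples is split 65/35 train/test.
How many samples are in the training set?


Test set = 11060 * 35% = 3871. Training set = 11060 - 3871 = 7189.

7189


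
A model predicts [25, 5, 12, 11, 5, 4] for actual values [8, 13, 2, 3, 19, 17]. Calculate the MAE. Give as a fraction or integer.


MAE = (1/6) * (|8-25|=17 + |13-5|=8 + |2-12|=10 + |3-11|=8 + |19-5|=14 + |17-4|=13). Sum = 70. MAE = 35/3.

35/3


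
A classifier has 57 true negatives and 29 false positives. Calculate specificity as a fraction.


Specificity = TN / (TN + FP) = 57 / 86 = 57/86.

57/86


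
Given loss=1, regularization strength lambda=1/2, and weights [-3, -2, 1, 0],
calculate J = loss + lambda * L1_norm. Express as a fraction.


L1 norm = sum(|w|) = 6. J = 1 + 1/2 * 6 = 4.

4


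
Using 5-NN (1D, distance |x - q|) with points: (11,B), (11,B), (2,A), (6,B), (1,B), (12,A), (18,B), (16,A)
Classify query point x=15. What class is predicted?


Distances: |11-15|=4, |11-15|=4, |2-15|=13, |6-15|=9, |1-15|=14, |12-15|=3, |18-15|=3, |16-15|=1. 5 nearest: (16,A), (12,A), (18,B), (11,B), (11,B). Counts: {'A': 2, 'B': 3}. Majority class: B.

B


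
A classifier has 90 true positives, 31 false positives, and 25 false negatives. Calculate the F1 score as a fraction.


Precision = 90/121 = 90/121. Recall = 90/115 = 18/23. F1 = 2*P*R/(P+R) = 45/59.

45/59


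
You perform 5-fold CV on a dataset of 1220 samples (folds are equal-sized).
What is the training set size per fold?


Each validation fold has 1220/5 = 244 samples. Training set = 1220 - 244 = 976.

976


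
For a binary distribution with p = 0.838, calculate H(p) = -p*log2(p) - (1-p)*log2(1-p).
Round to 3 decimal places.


H = -0.838*log2(0.838) - 0.162*log2(0.162) = 0.639.

0.639


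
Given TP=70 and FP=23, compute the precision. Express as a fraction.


Precision = TP / (TP + FP) = 70 / 93 = 70/93.

70/93


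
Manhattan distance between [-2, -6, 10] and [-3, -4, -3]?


d = sum of absolute differences: |-2--3|=1 + |-6--4|=2 + |10--3|=13 = 16.

16


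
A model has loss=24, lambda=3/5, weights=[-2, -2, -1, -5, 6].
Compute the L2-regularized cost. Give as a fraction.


L2 sq norm = sum(w^2) = 70. J = 24 + 3/5 * 70 = 66.

66


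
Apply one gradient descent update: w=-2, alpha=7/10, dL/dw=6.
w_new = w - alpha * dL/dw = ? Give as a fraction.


w_new = -2 - 7/10 * 6 = -2 - 21/5 = -31/5.

-31/5


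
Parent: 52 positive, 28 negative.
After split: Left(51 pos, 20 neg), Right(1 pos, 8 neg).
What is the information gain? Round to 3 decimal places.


H(parent) = 0.9341. H(left) = 0.8577, H(right) = 0.5033. Weighted = (71/80)*0.8577 + (9/80)*0.5033 = 0.8178. IG = 0.9341 - 0.8178 = 0.1163, which rounds to 0.116.

0.116


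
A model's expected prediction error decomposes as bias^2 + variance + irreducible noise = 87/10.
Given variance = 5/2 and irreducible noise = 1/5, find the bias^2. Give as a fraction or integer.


Total error = bias^2 + variance + irreducible noise. So bias^2 = 87/10 - 5/2 - 1/5 = 6.

6


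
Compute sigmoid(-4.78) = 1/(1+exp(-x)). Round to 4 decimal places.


sigma(-4.78) = 1/(1+e^(4.78)) = 1/(1+119.104350) = 1/120.104350 = 0.0083.

0.0083


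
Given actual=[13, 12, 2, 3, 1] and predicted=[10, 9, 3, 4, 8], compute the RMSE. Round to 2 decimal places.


MSE = 13.8000. RMSE = sqrt(13.8000) = 3.71.

3.71


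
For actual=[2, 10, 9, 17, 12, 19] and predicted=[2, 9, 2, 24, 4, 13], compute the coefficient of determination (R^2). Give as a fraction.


Mean(y) = 23/2. SS_res = 199. SS_tot = 371/2. R^2 = 1 - 199/(371/2) = -27/371.

-27/371


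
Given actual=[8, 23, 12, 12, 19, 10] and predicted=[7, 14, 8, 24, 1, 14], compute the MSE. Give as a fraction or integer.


MSE = (1/6) * ((8-7)^2=1 + (23-14)^2=81 + (12-8)^2=16 + (12-24)^2=144 + (19-1)^2=324 + (10-14)^2=16). Sum = 582. MSE = 97.

97


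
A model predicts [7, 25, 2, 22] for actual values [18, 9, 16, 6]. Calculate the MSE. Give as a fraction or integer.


MSE = (1/4) * ((18-7)^2=121 + (9-25)^2=256 + (16-2)^2=196 + (6-22)^2=256). Sum = 829. MSE = 829/4.

829/4


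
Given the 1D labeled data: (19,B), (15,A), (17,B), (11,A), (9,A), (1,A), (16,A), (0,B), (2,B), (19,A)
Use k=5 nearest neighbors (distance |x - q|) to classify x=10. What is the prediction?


Distances: |19-10|=9, |15-10|=5, |17-10|=7, |11-10|=1, |9-10|=1, |1-10|=9, |16-10|=6, |0-10|=10, |2-10|=8, |19-10|=9. 5 nearest: (11,A), (9,A), (15,A), (16,A), (17,B). Counts: {'A': 4, 'B': 1}. Majority class: A.

A


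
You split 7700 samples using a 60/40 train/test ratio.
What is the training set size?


Test set = 7700 * 40% = 3080. Training set = 7700 - 3080 = 4620.

4620
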